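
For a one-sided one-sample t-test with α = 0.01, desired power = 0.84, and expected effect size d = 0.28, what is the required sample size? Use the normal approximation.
n = 141

Sample size formula (one-sample t-test, normal approximation):
n = ((z_α + z_β) / d)²

z_α = 2.326 (for α = 0.01, one-sided)
z_β = 0.994 (for power = 0.84)
d = 0.28

n = ((2.326 + 0.994) / 0.28)²
n = (11.857)²
n ≈ 140.59
Round up to the next whole number: n = 141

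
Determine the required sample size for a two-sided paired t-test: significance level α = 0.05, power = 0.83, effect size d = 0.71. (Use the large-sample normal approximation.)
n = 17 pairs

Sample size formula (paired t-test, normal approximation):
n = ((z_{α/2} + z_β) / d)²

z_{α/2} = 1.960 (for α = 0.05, two-sided)
z_β = 0.954 (for power = 0.83)
d = 0.71

n = ((1.960 + 0.954) / 0.71)²
n = (4.104)²
n ≈ 16.84
Round up to the next whole number: n = 17 pairs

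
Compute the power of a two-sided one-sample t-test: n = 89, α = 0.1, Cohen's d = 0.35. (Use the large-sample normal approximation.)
Power ≈ 0.95

Power calculation (one-sample t-test, normal approximation):
z_β = d · √n - z_{α/2}
z_β = 0.35 · √89 - 1.645
z_β = 0.35 · 9.434 - 1.645
z_β = 1.657

Power = Φ(z_β) = Φ(1.657) ≈ 0.951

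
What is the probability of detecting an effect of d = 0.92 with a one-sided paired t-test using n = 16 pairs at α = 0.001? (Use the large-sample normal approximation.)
Power ≈ 0.72

Power calculation (paired t-test, normal approximation):
z_β = d · √n - z_α
z_β = 0.92 · √16 - 3.090
z_β = 0.92 · 4.000 - 3.090
z_β = 0.590

Power = Φ(z_β) = Φ(0.590) ≈ 0.722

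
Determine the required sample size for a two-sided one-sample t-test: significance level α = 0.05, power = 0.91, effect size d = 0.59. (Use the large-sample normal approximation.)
n = 32

Sample size formula (one-sample t-test, normal approximation):
n = ((z_{α/2} + z_β) / d)²

z_{α/2} = 1.960 (for α = 0.05, two-sided)
z_β = 1.341 (for power = 0.91)
d = 0.59

n = ((1.960 + 1.341) / 0.59)²
n = (5.595)²
n ≈ 31.30
Round up to the next whole number: n = 32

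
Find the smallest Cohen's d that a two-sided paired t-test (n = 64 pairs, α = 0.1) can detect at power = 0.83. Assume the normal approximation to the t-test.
d ≈ 0.32

Minimum detectable effect (paired t-test, normal approximation):
d = (z_{α/2} + z_β) / √n
d = (1.645 + 0.954) / √64
d = 2.599 / 8.000
d ≈ 0.32

By Cohen's convention (0.2 small / 0.5 medium / 0.8 large): small effect.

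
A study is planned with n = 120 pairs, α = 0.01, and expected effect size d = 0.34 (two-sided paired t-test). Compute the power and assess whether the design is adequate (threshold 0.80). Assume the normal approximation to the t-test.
Power ≈ 0.87; the study is adequately powered (power ≥ 0.80)

Power calculation (paired t-test, normal approximation):
z_β = d · √n - z_{α/2}
z_β = 0.34 · √120 - 2.576
z_β = 0.34 · 10.954 - 2.576
z_β = 1.149

Power = Φ(z_β) = Φ(1.149) ≈ 0.875

Effect size d = 0.34 is small by Cohen's convention (0.2/0.5/0.8).

Threshold: power ≥ 0.80 is conventionally adequate.
Power ≈ 0.87 → the study is adequately powered (power ≥ 0.80).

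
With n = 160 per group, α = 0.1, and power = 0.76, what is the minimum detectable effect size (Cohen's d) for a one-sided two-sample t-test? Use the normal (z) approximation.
d ≈ 0.22

Minimum detectable effect (two-sample t-test, normal approximation):
d = (z_α + z_β) / √(n/2)
d = (1.282 + 0.706) / √(160/2)
d = 1.988 / 8.944
d ≈ 0.22

By Cohen's convention (0.2 small / 0.5 medium / 0.8 large): small effect.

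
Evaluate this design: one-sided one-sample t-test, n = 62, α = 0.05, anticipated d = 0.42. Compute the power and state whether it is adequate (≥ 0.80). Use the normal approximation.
Power ≈ 0.95; the study is adequately powered (power ≥ 0.80)

Power calculation (one-sample t-test, normal approximation):
z_β = d · √n - z_α
z_β = 0.42 · √62 - 1.645
z_β = 0.42 · 7.874 - 1.645
z_β = 1.662

Power = Φ(z_β) = Φ(1.662) ≈ 0.952

Effect size d = 0.42 is small by Cohen's convention (0.2/0.5/0.8).

Threshold: power ≥ 0.80 is conventionally adequate.
Power ≈ 0.95 → the study is adequately powered (power ≥ 0.80).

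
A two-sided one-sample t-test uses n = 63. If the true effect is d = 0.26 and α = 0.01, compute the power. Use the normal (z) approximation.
Power ≈ 0.30

Power calculation (one-sample t-test, normal approximation):
z_β = d · √n - z_{α/2}
z_β = 0.26 · √63 - 2.576
z_β = 0.26 · 7.937 - 2.576
z_β = -0.512

Power = Φ(z_β) = Φ(-0.512) ≈ 0.304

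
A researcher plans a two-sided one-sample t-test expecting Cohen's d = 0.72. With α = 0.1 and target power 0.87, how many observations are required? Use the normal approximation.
n = 15

Sample size formula (one-sample t-test, normal approximation):
n = ((z_{α/2} + z_β) / d)²

z_{α/2} = 1.645 (for α = 0.1, two-sided)
z_β = 1.126 (for power = 0.87)
d = 0.72

n = ((1.645 + 1.126) / 0.72)²
n = (3.849)²
n ≈ 14.81
Round up to the next whole number: n = 15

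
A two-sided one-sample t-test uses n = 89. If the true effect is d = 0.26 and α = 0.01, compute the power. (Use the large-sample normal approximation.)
Power ≈ 0.45

Power calculation (one-sample t-test, normal approximation):
z_β = d · √n - z_{α/2}
z_β = 0.26 · √89 - 2.576
z_β = 0.26 · 9.434 - 2.576
z_β = -0.123

Power = Φ(z_β) = Φ(-0.123) ≈ 0.451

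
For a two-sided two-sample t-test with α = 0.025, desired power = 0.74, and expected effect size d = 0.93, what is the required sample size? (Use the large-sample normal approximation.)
n = 20 per group

Sample size formula (two-sample t-test, normal approximation):
n = 2 · ((z_{α/2} + z_β) / d)²

z_{α/2} = 2.241 (for α = 0.025, two-sided)
z_β = 0.643 (for power = 0.74)
d = 0.93

n = 2 · ((2.241 + 0.643) / 0.93)²
n = 2 · (3.101)²
n ≈ 19.23
Round up to the next whole number: n = 20 per group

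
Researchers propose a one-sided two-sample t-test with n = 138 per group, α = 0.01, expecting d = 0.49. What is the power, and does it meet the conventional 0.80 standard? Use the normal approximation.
Power ≈ 0.96; the study is adequately powered (power ≥ 0.80)

Power calculation (two-sample t-test, normal approximation):
z_β = d · √(n/2) - z_α
z_β = 0.49 · √(138/2) - 2.326
z_β = 0.49 · 8.307 - 2.326
z_β = 1.744

Power = Φ(z_β) = Φ(1.744) ≈ 0.959

Effect size d = 0.49 is small by Cohen's convention (0.2/0.5/0.8).

Threshold: power ≥ 0.80 is conventionally adequate.
Power ≈ 0.96 → the study is adequately powered (power ≥ 0.80).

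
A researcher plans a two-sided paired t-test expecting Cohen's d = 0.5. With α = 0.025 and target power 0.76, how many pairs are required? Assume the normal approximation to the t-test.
n = 35 pairs

Sample size formula (paired t-test, normal approximation):
n = ((z_{α/2} + z_β) / d)²

z_{α/2} = 2.241 (for α = 0.025, two-sided)
z_β = 0.706 (for power = 0.76)
d = 0.5

n = ((2.241 + 0.706) / 0.5)²
n = (5.894)²
n ≈ 34.74
Round up to the next whole number: n = 35 pairs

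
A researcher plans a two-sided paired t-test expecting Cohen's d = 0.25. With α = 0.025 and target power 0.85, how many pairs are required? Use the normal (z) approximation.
n = 172 pairs

Sample size formula (paired t-test, normal approximation):
n = ((z_{α/2} + z_β) / d)²

z_{α/2} = 2.241 (for α = 0.025, two-sided)
z_β = 1.036 (for power = 0.85)
d = 0.25

n = ((2.241 + 1.036) / 0.25)²
n = (13.108)²
n ≈ 171.82
Round up to the next whole number: n = 172 pairs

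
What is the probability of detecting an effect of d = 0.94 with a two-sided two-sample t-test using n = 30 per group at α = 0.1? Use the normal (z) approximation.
Power ≈ 0.98

Power calculation (two-sample t-test, normal approximation):
z_β = d · √(n/2) - z_{α/2}
z_β = 0.94 · √(30/2) - 1.645
z_β = 0.94 · 3.873 - 1.645
z_β = 1.996

Power = Φ(z_β) = Φ(1.996) ≈ 0.977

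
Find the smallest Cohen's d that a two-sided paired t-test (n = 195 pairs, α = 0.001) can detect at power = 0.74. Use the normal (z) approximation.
d ≈ 0.28

Minimum detectable effect (paired t-test, normal approximation):
d = (z_{α/2} + z_β) / √n
d = (3.291 + 0.643) / √195
d = 3.934 / 13.964
d ≈ 0.28

By Cohen's convention (0.2 small / 0.5 medium / 0.8 large): small effect.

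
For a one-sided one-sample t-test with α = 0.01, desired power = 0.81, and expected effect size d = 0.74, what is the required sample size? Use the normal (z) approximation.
n = 19

Sample size formula (one-sample t-test, normal approximation):
n = ((z_α + z_β) / d)²

z_α = 2.326 (for α = 0.01, one-sided)
z_β = 0.878 (for power = 0.81)
d = 0.74

n = ((2.326 + 0.878) / 0.74)²
n = (4.330)²
n ≈ 18.75
Round up to the next whole number: n = 19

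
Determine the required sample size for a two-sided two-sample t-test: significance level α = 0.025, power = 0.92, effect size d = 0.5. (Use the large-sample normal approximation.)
n = 107 per group

Sample size formula (two-sample t-test, normal approximation):
n = 2 · ((z_{α/2} + z_β) / d)²

z_{α/2} = 2.241 (for α = 0.025, two-sided)
z_β = 1.405 (for power = 0.92)
d = 0.5

n = 2 · ((2.241 + 1.405) / 0.5)²
n = 2 · (7.292)²
n ≈ 106.35
Round up to the next whole number: n = 107 per group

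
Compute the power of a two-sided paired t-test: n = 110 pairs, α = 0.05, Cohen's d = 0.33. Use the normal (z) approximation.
Power ≈ 0.93

Power calculation (paired t-test, normal approximation):
z_β = d · √n - z_{α/2}
z_β = 0.33 · √110 - 1.960
z_β = 0.33 · 10.488 - 1.960
z_β = 1.501

Power = Φ(z_β) = Φ(1.501) ≈ 0.933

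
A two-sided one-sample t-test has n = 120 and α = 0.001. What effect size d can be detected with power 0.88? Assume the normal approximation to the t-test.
d ≈ 0.41

Minimum detectable effect (one-sample t-test, normal approximation):
d = (z_{α/2} + z_β) / √n
d = (3.291 + 1.175) / √120
d = 4.466 / 10.954
d ≈ 0.41

By Cohen's convention (0.2 small / 0.5 medium / 0.8 large): small effect.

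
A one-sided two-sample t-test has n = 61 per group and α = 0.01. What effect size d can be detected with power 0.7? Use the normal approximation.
d ≈ 0.52

Minimum detectable effect (two-sample t-test, normal approximation):
d = (z_α + z_β) / √(n/2)
d = (2.326 + 0.524) / √(61/2)
d = 2.851 / 5.523
d ≈ 0.52

By Cohen's convention (0.2 small / 0.5 medium / 0.8 large): medium effect.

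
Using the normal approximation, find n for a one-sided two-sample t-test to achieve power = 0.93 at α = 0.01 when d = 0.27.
n = 397 per group

Sample size formula (two-sample t-test, normal approximation):
n = 2 · ((z_α + z_β) / d)²

z_α = 2.326 (for α = 0.01, one-sided)
z_β = 1.476 (for power = 0.93)
d = 0.27

n = 2 · ((2.326 + 1.476) / 0.27)²
n = 2 · (14.081)²
n ≈ 396.55
Round up to the next whole number: n = 397 per group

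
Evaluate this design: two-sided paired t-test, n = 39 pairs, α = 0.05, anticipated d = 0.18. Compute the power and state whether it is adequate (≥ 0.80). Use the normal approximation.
Power ≈ 0.20; the study is underpowered (power < 0.80)

Power calculation (paired t-test, normal approximation):
z_β = d · √n - z_{α/2}
z_β = 0.18 · √39 - 1.960
z_β = 0.18 · 6.245 - 1.960
z_β = -0.836

Power = Φ(z_β) = Φ(-0.836) ≈ 0.202

Effect size d = 0.18 is very small by Cohen's convention (0.2/0.5/0.8).

Threshold: power ≥ 0.80 is conventionally adequate.
Power ≈ 0.20 → the study is underpowered (power < 0.80).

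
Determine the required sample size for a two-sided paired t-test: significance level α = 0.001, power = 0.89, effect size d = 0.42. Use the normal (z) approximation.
n = 116 pairs

Sample size formula (paired t-test, normal approximation):
n = ((z_{α/2} + z_β) / d)²

z_{α/2} = 3.291 (for α = 0.001, two-sided)
z_β = 1.227 (for power = 0.89)
d = 0.42

n = ((3.291 + 1.227) / 0.42)²
n = (10.757)²
n ≈ 115.71
Round up to the next whole number: n = 116 pairs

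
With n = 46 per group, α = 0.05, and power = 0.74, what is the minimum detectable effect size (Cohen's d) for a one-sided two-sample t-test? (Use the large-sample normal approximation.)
d ≈ 0.48

Minimum detectable effect (two-sample t-test, normal approximation):
d = (z_α + z_β) / √(n/2)
d = (1.645 + 0.643) / √(46/2)
d = 2.288 / 4.796
d ≈ 0.48

By Cohen's convention (0.2 small / 0.5 medium / 0.8 large): small effect.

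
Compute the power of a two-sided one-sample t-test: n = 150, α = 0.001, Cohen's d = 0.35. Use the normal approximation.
Power ≈ 0.84

Power calculation (one-sample t-test, normal approximation):
z_β = d · √n - z_{α/2}
z_β = 0.35 · √150 - 3.291
z_β = 0.35 · 12.247 - 3.291
z_β = 0.996

Power = Φ(z_β) = Φ(0.996) ≈ 0.840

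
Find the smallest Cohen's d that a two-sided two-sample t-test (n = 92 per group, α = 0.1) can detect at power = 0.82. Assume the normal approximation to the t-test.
d ≈ 0.38

Minimum detectable effect (two-sample t-test, normal approximation):
d = (z_{α/2} + z_β) / √(n/2)
d = (1.645 + 0.915) / √(92/2)
d = 2.560 / 6.782
d ≈ 0.38

By Cohen's convention (0.2 small / 0.5 medium / 0.8 large): small effect.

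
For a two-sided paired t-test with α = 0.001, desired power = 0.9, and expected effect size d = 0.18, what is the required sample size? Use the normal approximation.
n = 646 pairs

Sample size formula (paired t-test, normal approximation):
n = ((z_{α/2} + z_β) / d)²

z_{α/2} = 3.291 (for α = 0.001, two-sided)
z_β = 1.282 (for power = 0.9)
d = 0.18

n = ((3.291 + 1.282) / 0.18)²
n = (25.406)²
n ≈ 645.46
Round up to the next whole number: n = 646 pairs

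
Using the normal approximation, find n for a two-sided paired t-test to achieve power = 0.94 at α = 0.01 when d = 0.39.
n = 113 pairs

Sample size formula (paired t-test, normal approximation):
n = ((z_{α/2} + z_β) / d)²

z_{α/2} = 2.576 (for α = 0.01, two-sided)
z_β = 1.555 (for power = 0.94)
d = 0.39

n = ((2.576 + 1.555) / 0.39)²
n = (10.592)²
n ≈ 112.19
Round up to the next whole number: n = 113 pairs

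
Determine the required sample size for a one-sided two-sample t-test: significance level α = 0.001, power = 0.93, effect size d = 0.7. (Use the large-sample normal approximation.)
n = 86 per group

Sample size formula (two-sample t-test, normal approximation):
n = 2 · ((z_α + z_β) / d)²

z_α = 3.090 (for α = 0.001, one-sided)
z_β = 1.476 (for power = 0.93)
d = 0.7

n = 2 · ((3.090 + 1.476) / 0.7)²
n = 2 · (6.523)²
n ≈ 85.10
Round up to the next whole number: n = 86 per group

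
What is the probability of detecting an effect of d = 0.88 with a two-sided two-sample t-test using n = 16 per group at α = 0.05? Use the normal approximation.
Power ≈ 0.70

Power calculation (two-sample t-test, normal approximation):
z_β = d · √(n/2) - z_{α/2}
z_β = 0.88 · √(16/2) - 1.960
z_β = 0.88 · 2.828 - 1.960
z_β = 0.529

Power = Φ(z_β) = Φ(0.529) ≈ 0.702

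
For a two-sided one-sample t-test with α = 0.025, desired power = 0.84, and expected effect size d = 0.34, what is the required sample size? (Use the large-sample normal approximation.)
n = 91

Sample size formula (one-sample t-test, normal approximation):
n = ((z_{α/2} + z_β) / d)²

z_{α/2} = 2.241 (for α = 0.025, two-sided)
z_β = 0.994 (for power = 0.84)
d = 0.34

n = ((2.241 + 0.994) / 0.34)²
n = (9.515)²
n ≈ 90.54
Round up to the next whole number: n = 91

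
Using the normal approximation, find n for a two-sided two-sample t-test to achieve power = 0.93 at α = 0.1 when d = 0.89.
n = 25 per group

Sample size formula (two-sample t-test, normal approximation):
n = 2 · ((z_{α/2} + z_β) / d)²

z_{α/2} = 1.645 (for α = 0.1, two-sided)
z_β = 1.476 (for power = 0.93)
d = 0.89

n = 2 · ((1.645 + 1.476) / 0.89)²
n = 2 · (3.507)²
n ≈ 24.60
Round up to the next whole number: n = 25 per group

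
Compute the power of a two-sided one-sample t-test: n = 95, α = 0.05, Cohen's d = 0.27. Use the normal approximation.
Power ≈ 0.75

Power calculation (one-sample t-test, normal approximation):
z_β = d · √n - z_{α/2}
z_β = 0.27 · √95 - 1.960
z_β = 0.27 · 9.747 - 1.960
z_β = 0.672

Power = Φ(z_β) = Φ(0.672) ≈ 0.749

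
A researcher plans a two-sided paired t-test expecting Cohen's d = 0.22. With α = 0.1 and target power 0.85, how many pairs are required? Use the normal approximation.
n = 149 pairs

Sample size formula (paired t-test, normal approximation):
n = ((z_{α/2} + z_β) / d)²

z_{α/2} = 1.645 (for α = 0.1, two-sided)
z_β = 1.036 (for power = 0.85)
d = 0.22

n = ((1.645 + 1.036) / 0.22)²
n = (12.186)²
n ≈ 148.50
Round up to the next whole number: n = 149 pairs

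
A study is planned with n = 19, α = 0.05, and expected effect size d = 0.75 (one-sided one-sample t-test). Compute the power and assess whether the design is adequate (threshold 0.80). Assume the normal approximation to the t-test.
Power ≈ 0.95; the study is adequately powered (power ≥ 0.80)

Power calculation (one-sample t-test, normal approximation):
z_β = d · √n - z_α
z_β = 0.75 · √19 - 1.645
z_β = 0.75 · 4.359 - 1.645
z_β = 1.624

Power = Φ(z_β) = Φ(1.624) ≈ 0.948

Effect size d = 0.75 is medium by Cohen's convention (0.2/0.5/0.8).

Threshold: power ≥ 0.80 is conventionally adequate.
Power ≈ 0.95 → the study is adequately powered (power ≥ 0.80).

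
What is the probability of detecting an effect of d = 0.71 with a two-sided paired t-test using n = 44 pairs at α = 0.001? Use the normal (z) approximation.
Power ≈ 0.92

Power calculation (paired t-test, normal approximation):
z_β = d · √n - z_{α/2}
z_β = 0.71 · √44 - 3.291
z_β = 0.71 · 6.633 - 3.291
z_β = 1.419

Power = Φ(z_β) = Φ(1.419) ≈ 0.922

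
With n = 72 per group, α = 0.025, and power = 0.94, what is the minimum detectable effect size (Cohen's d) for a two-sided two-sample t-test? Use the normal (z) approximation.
d ≈ 0.63

Minimum detectable effect (two-sample t-test, normal approximation):
d = (z_{α/2} + z_β) / √(n/2)
d = (2.241 + 1.555) / √(72/2)
d = 3.796 / 6.000
d ≈ 0.63

By Cohen's convention (0.2 small / 0.5 medium / 0.8 large): medium effect.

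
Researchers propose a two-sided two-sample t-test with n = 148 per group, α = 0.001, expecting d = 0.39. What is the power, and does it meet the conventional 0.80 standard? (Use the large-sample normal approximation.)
Power ≈ 0.53; the study is underpowered (power < 0.80)

Power calculation (two-sample t-test, normal approximation):
z_β = d · √(n/2) - z_{α/2}
z_β = 0.39 · √(148/2) - 3.291
z_β = 0.39 · 8.602 - 3.291
z_β = 0.064

Power = Φ(z_β) = Φ(0.064) ≈ 0.526

Effect size d = 0.39 is small by Cohen's convention (0.2/0.5/0.8).

Threshold: power ≥ 0.80 is conventionally adequate.
Power ≈ 0.53 → the study is underpowered (power < 0.80).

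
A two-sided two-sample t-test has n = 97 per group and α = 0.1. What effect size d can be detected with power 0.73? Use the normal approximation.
d ≈ 0.32

Minimum detectable effect (two-sample t-test, normal approximation):
d = (z_{α/2} + z_β) / √(n/2)
d = (1.645 + 0.613) / √(97/2)
d = 2.258 / 6.964
d ≈ 0.32

By Cohen's convention (0.2 small / 0.5 medium / 0.8 large): small effect.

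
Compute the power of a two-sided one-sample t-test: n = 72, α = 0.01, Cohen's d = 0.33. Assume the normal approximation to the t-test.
Power ≈ 0.59

Power calculation (one-sample t-test, normal approximation):
z_β = d · √n - z_{α/2}
z_β = 0.33 · √72 - 2.576
z_β = 0.33 · 8.485 - 2.576
z_β = 0.224

Power = Φ(z_β) = Φ(0.224) ≈ 0.589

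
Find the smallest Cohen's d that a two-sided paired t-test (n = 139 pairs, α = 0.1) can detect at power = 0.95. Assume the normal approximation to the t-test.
d ≈ 0.28

Minimum detectable effect (paired t-test, normal approximation):
d = (z_{α/2} + z_β) / √n
d = (1.645 + 1.645) / √139
d = 3.290 / 11.790
d ≈ 0.28

By Cohen's convention (0.2 small / 0.5 medium / 0.8 large): small effect.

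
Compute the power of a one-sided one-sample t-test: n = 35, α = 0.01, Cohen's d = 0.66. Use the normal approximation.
Power ≈ 0.94

Power calculation (one-sample t-test, normal approximation):
z_β = d · √n - z_α
z_β = 0.66 · √35 - 2.326
z_β = 0.66 · 5.916 - 2.326
z_β = 1.578

Power = Φ(z_β) = Φ(1.578) ≈ 0.943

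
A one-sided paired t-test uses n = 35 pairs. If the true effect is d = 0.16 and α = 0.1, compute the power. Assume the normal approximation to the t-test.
Power ≈ 0.37

Power calculation (paired t-test, normal approximation):
z_β = d · √n - z_α
z_β = 0.16 · √35 - 1.282
z_β = 0.16 · 5.916 - 1.282
z_β = -0.335

Power = Φ(z_β) = Φ(-0.335) ≈ 0.369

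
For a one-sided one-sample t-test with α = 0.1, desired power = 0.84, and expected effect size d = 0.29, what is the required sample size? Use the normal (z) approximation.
n = 62

Sample size formula (one-sample t-test, normal approximation):
n = ((z_α + z_β) / d)²

z_α = 1.282 (for α = 0.1, one-sided)
z_β = 0.994 (for power = 0.84)
d = 0.29

n = ((1.282 + 0.994) / 0.29)²
n = (7.848)²
n ≈ 61.59
Round up to the next whole number: n = 62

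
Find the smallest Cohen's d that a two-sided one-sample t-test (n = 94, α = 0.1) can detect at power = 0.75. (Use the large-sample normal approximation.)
d ≈ 0.24

Minimum detectable effect (one-sample t-test, normal approximation):
d = (z_{α/2} + z_β) / √n
d = (1.645 + 0.674) / √94
d = 2.319 / 9.695
d ≈ 0.24

By Cohen's convention (0.2 small / 0.5 medium / 0.8 large): small effect.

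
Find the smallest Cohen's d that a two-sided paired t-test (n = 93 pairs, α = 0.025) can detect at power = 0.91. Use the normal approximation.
d ≈ 0.37

Minimum detectable effect (paired t-test, normal approximation):
d = (z_{α/2} + z_β) / √n
d = (2.241 + 1.341) / √93
d = 3.582 / 9.644
d ≈ 0.37

By Cohen's convention (0.2 small / 0.5 medium / 0.8 large): small effect.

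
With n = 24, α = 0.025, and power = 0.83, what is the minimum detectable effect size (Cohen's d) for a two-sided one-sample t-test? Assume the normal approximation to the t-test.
d ≈ 0.65

Minimum detectable effect (one-sample t-test, normal approximation):
d = (z_{α/2} + z_β) / √n
d = (2.241 + 0.954) / √24
d = 3.196 / 4.899
d ≈ 0.65

By Cohen's convention (0.2 small / 0.5 medium / 0.8 large): medium effect.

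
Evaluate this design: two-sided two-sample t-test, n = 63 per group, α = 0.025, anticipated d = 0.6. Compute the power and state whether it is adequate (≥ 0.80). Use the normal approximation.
Power ≈ 0.87; the study is adequately powered (power ≥ 0.80)

Power calculation (two-sample t-test, normal approximation):
z_β = d · √(n/2) - z_{α/2}
z_β = 0.6 · √(63/2) - 2.241
z_β = 0.6 · 5.612 - 2.241
z_β = 1.126

Power = Φ(z_β) = Φ(1.126) ≈ 0.870

Effect size d = 0.6 is medium by Cohen's convention (0.2/0.5/0.8).

Threshold: power ≥ 0.80 is conventionally adequate.
Power ≈ 0.87 → the study is adequately powered (power ≥ 0.80).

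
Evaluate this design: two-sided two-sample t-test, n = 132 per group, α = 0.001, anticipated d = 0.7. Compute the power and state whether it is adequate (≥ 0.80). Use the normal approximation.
Power ≈ 0.99; the study is adequately powered (power ≥ 0.80)

Power calculation (two-sample t-test, normal approximation):
z_β = d · √(n/2) - z_{α/2}
z_β = 0.7 · √(132/2) - 3.291
z_β = 0.7 · 8.124 - 3.291
z_β = 2.396

Power = Φ(z_β) = Φ(2.396) ≈ 0.992

Effect size d = 0.7 is medium by Cohen's convention (0.2/0.5/0.8).

Threshold: power ≥ 0.80 is conventionally adequate.
Power ≈ 0.99 → the study is adequately powered (power ≥ 0.80).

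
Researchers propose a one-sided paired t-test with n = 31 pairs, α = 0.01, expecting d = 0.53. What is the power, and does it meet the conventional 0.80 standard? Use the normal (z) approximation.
Power ≈ 0.73; the study is underpowered (power < 0.80)

Power calculation (paired t-test, normal approximation):
z_β = d · √n - z_α
z_β = 0.53 · √31 - 2.326
z_β = 0.53 · 5.568 - 2.326
z_β = 0.625

Power = Φ(z_β) = Φ(0.625) ≈ 0.734

Effect size d = 0.53 is medium by Cohen's convention (0.2/0.5/0.8).

Threshold: power ≥ 0.80 is conventionally adequate.
Power ≈ 0.73 → the study is underpowered (power < 0.80).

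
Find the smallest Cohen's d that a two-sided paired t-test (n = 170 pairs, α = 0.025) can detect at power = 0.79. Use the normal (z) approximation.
d ≈ 0.23

Minimum detectable effect (paired t-test, normal approximation):
d = (z_{α/2} + z_β) / √n
d = (2.241 + 0.806) / √170
d = 3.048 / 13.038
d ≈ 0.23

By Cohen's convention (0.2 small / 0.5 medium / 0.8 large): small effect.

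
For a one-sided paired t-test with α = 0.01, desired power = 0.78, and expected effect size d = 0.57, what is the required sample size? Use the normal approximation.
n = 30 pairs

Sample size formula (paired t-test, normal approximation):
n = ((z_α + z_β) / d)²

z_α = 2.326 (for α = 0.01, one-sided)
z_β = 0.772 (for power = 0.78)
d = 0.57

n = ((2.326 + 0.772) / 0.57)²
n = (5.435)²
n ≈ 29.54
Round up to the next whole number: n = 30 pairs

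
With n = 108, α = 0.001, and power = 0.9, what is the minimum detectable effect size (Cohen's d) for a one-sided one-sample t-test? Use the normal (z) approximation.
d ≈ 0.42

Minimum detectable effect (one-sample t-test, normal approximation):
d = (z_α + z_β) / √n
d = (3.090 + 1.282) / √108
d = 4.372 / 10.392
d ≈ 0.42

By Cohen's convention (0.2 small / 0.5 medium / 0.8 large): small effect.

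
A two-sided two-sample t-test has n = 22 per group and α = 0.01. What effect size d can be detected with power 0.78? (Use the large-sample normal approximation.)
d ≈ 1.01

Minimum detectable effect (two-sample t-test, normal approximation):
d = (z_{α/2} + z_β) / √(n/2)
d = (2.576 + 0.772) / √(22/2)
d = 3.348 / 3.317
d ≈ 1.01

By Cohen's convention (0.2 small / 0.5 medium / 0.8 large): large effect.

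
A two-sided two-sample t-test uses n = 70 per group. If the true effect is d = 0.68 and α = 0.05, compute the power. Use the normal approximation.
Power ≈ 0.98

Power calculation (two-sample t-test, normal approximation):
z_β = d · √(n/2) - z_{α/2}
z_β = 0.68 · √(70/2) - 1.960
z_β = 0.68 · 5.916 - 1.960
z_β = 2.063

Power = Φ(z_β) = Φ(2.063) ≈ 0.980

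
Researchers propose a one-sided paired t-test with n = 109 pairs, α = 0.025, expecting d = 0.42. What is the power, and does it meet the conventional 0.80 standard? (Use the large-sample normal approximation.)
Power ≈ 0.99; the study is adequately powered (power ≥ 0.80)

Power calculation (paired t-test, normal approximation):
z_β = d · √n - z_α
z_β = 0.42 · √109 - 1.960
z_β = 0.42 · 10.440 - 1.960
z_β = 2.425

Power = Φ(z_β) = Φ(2.425) ≈ 0.992

Effect size d = 0.42 is small by Cohen's convention (0.2/0.5/0.8).

Threshold: power ≥ 0.80 is conventionally adequate.
Power ≈ 0.99 → the study is adequately powered (power ≥ 0.80).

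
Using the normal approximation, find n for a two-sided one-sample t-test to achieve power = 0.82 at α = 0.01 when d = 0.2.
n = 305

Sample size formula (one-sample t-test, normal approximation):
n = ((z_{α/2} + z_β) / d)²

z_{α/2} = 2.576 (for α = 0.01, two-sided)
z_β = 0.915 (for power = 0.82)
d = 0.2

n = ((2.576 + 0.915) / 0.2)²
n = (17.455)²
n ≈ 304.68
Round up to the next whole number: n = 305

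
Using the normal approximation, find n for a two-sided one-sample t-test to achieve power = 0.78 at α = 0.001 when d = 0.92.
n = 20

Sample size formula (one-sample t-test, normal approximation):
n = ((z_{α/2} + z_β) / d)²

z_{α/2} = 3.291 (for α = 0.001, two-sided)
z_β = 0.772 (for power = 0.78)
d = 0.92

n = ((3.291 + 0.772) / 0.92)²
n = (4.416)²
n ≈ 19.50
Round up to the next whole number: n = 20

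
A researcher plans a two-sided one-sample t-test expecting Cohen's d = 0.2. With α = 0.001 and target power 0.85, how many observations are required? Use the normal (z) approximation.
n = 469

Sample size formula (one-sample t-test, normal approximation):
n = ((z_{α/2} + z_β) / d)²

z_{α/2} = 3.291 (for α = 0.001, two-sided)
z_β = 1.036 (for power = 0.85)
d = 0.2

n = ((3.291 + 1.036) / 0.2)²
n = (21.635)²
n ≈ 468.07
Round up to the next whole number: n = 469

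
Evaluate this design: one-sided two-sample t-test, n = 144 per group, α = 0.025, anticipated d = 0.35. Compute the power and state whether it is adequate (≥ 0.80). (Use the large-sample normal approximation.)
Power ≈ 0.84; the study is adequately powered (power ≥ 0.80)

Power calculation (two-sample t-test, normal approximation):
z_β = d · √(n/2) - z_α
z_β = 0.35 · √(144/2) - 1.960
z_β = 0.35 · 8.485 - 1.960
z_β = 1.010

Power = Φ(z_β) = Φ(1.010) ≈ 0.844

Effect size d = 0.35 is small by Cohen's convention (0.2/0.5/0.8).

Threshold: power ≥ 0.80 is conventionally adequate.
Power ≈ 0.84 → the study is adequately powered (power ≥ 0.80).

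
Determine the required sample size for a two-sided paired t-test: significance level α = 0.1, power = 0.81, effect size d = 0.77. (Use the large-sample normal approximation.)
n = 11 pairs

Sample size formula (paired t-test, normal approximation):
n = ((z_{α/2} + z_β) / d)²

z_{α/2} = 1.645 (for α = 0.1, two-sided)
z_β = 0.878 (for power = 0.81)
d = 0.77

n = ((1.645 + 0.878) / 0.77)²
n = (3.277)²
n ≈ 10.74
Round up to the next whole number: n = 11 pairs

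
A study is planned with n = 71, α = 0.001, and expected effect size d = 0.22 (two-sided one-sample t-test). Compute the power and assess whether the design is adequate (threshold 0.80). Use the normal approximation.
Power ≈ 0.08; the study is underpowered (power < 0.80)

Power calculation (one-sample t-test, normal approximation):
z_β = d · √n - z_{α/2}
z_β = 0.22 · √71 - 3.291
z_β = 0.22 · 8.426 - 3.291
z_β = -1.437

Power = Φ(z_β) = Φ(-1.437) ≈ 0.075

Effect size d = 0.22 is small by Cohen's convention (0.2/0.5/0.8).

Threshold: power ≥ 0.80 is conventionally adequate.
Power ≈ 0.08 → the study is underpowered (power < 0.80).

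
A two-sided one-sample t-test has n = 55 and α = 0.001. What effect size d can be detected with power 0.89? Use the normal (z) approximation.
d ≈ 0.61

Minimum detectable effect (one-sample t-test, normal approximation):
d = (z_{α/2} + z_β) / √n
d = (3.291 + 1.227) / √55
d = 4.517 / 7.416
d ≈ 0.61

By Cohen's convention (0.2 small / 0.5 medium / 0.8 large): medium effect.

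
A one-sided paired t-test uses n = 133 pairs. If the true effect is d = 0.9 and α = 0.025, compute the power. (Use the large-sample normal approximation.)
Power ≈ 1.00

Power calculation (paired t-test, normal approximation):
z_β = d · √n - z_α
z_β = 0.9 · √133 - 1.960
z_β = 0.9 · 11.533 - 1.960
z_β = 8.419

Power = Φ(z_β) = Φ(8.419) ≈ 1.000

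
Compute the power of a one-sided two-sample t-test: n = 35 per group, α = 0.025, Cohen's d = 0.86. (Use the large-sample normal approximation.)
Power ≈ 0.95

Power calculation (two-sample t-test, normal approximation):
z_β = d · √(n/2) - z_α
z_β = 0.86 · √(35/2) - 1.960
z_β = 0.86 · 4.183 - 1.960
z_β = 1.638

Power = Φ(z_β) = Φ(1.638) ≈ 0.949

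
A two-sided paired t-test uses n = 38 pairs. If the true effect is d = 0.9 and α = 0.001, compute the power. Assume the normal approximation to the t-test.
Power ≈ 0.99

Power calculation (paired t-test, normal approximation):
z_β = d · √n - z_{α/2}
z_β = 0.9 · √38 - 3.291
z_β = 0.9 · 6.164 - 3.291
z_β = 2.257

Power = Φ(z_β) = Φ(2.257) ≈ 0.988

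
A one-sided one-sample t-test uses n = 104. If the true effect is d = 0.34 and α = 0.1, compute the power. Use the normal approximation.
Power ≈ 0.99

Power calculation (one-sample t-test, normal approximation):
z_β = d · √n - z_α
z_β = 0.34 · √104 - 1.282
z_β = 0.34 · 10.198 - 1.282
z_β = 2.186

Power = Φ(z_β) = Φ(2.186) ≈ 0.986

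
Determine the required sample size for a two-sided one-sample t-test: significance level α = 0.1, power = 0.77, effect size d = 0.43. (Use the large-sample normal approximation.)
n = 31

Sample size formula (one-sample t-test, normal approximation):
n = ((z_{α/2} + z_β) / d)²

z_{α/2} = 1.645 (for α = 0.1, two-sided)
z_β = 0.739 (for power = 0.77)
d = 0.43

n = ((1.645 + 0.739) / 0.43)²
n = (5.544)²
n ≈ 30.74
Round up to the next whole number: n = 31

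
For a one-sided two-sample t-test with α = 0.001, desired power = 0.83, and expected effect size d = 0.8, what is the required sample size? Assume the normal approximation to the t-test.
n = 52 per group

Sample size formula (two-sample t-test, normal approximation):
n = 2 · ((z_α + z_β) / d)²

z_α = 3.090 (for α = 0.001, one-sided)
z_β = 0.954 (for power = 0.83)
d = 0.8

n = 2 · ((3.090 + 0.954) / 0.8)²
n = 2 · (5.055)²
n ≈ 51.11
Round up to the next whole number: n = 52 per group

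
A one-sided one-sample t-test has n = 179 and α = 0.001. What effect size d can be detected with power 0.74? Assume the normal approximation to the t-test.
d ≈ 0.28

Minimum detectable effect (one-sample t-test, normal approximation):
d = (z_α + z_β) / √n
d = (3.090 + 0.643) / √179
d = 3.734 / 13.379
d ≈ 0.28

By Cohen's convention (0.2 small / 0.5 medium / 0.8 large): small effect.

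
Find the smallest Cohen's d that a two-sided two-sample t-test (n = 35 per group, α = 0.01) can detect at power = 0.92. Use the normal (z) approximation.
d ≈ 0.95

Minimum detectable effect (two-sample t-test, normal approximation):
d = (z_{α/2} + z_β) / √(n/2)
d = (2.576 + 1.405) / √(35/2)
d = 3.981 / 4.183
d ≈ 0.95

By Cohen's convention (0.2 small / 0.5 medium / 0.8 large): large effect.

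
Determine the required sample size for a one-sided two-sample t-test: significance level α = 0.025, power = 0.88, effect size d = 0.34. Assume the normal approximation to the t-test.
n = 171 per group

Sample size formula (two-sample t-test, normal approximation):
n = 2 · ((z_α + z_β) / d)²

z_α = 1.960 (for α = 0.025, one-sided)
z_β = 1.175 (for power = 0.88)
d = 0.34

n = 2 · ((1.960 + 1.175) / 0.34)²
n = 2 · (9.221)²
n ≈ 170.05
Round up to the next whole number: n = 171 per group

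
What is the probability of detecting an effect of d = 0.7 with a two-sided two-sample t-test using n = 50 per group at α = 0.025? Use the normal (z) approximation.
Power ≈ 0.90

Power calculation (two-sample t-test, normal approximation):
z_β = d · √(n/2) - z_{α/2}
z_β = 0.7 · √(50/2) - 2.241
z_β = 0.7 · 5.000 - 2.241
z_β = 1.259

Power = Φ(z_β) = Φ(1.259) ≈ 0.896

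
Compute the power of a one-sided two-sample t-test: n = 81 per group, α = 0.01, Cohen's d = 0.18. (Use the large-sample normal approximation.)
Power ≈ 0.12

Power calculation (two-sample t-test, normal approximation):
z_β = d · √(n/2) - z_α
z_β = 0.18 · √(81/2) - 2.326
z_β = 0.18 · 6.364 - 2.326
z_β = -1.181

Power = Φ(z_β) = Φ(-1.181) ≈ 0.119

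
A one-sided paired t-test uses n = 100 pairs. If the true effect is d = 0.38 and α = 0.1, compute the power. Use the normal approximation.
Power ≈ 0.99

Power calculation (paired t-test, normal approximation):
z_β = d · √n - z_α
z_β = 0.38 · √100 - 1.282
z_β = 0.38 · 10.000 - 1.282
z_β = 2.518

Power = Φ(z_β) = Φ(2.518) ≈ 0.994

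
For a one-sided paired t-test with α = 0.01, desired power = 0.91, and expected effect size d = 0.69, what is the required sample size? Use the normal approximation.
n = 29 pairs

Sample size formula (paired t-test, normal approximation):
n = ((z_α + z_β) / d)²

z_α = 2.326 (for α = 0.01, one-sided)
z_β = 1.341 (for power = 0.91)
d = 0.69

n = ((2.326 + 1.341) / 0.69)²
n = (5.314)²
n ≈ 28.24
Round up to the next whole number: n = 29 pairs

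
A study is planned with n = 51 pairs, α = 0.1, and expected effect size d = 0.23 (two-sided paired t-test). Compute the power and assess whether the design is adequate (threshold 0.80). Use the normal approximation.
Power ≈ 0.50; the study is underpowered (power < 0.80)

Power calculation (paired t-test, normal approximation):
z_β = d · √n - z_{α/2}
z_β = 0.23 · √51 - 1.645
z_β = 0.23 · 7.141 - 1.645
z_β = -0.002

Power = Φ(z_β) = Φ(-0.002) ≈ 0.499

Effect size d = 0.23 is small by Cohen's convention (0.2/0.5/0.8).

Threshold: power ≥ 0.80 is conventionally adequate.
Power ≈ 0.50 → the study is underpowered (power < 0.80).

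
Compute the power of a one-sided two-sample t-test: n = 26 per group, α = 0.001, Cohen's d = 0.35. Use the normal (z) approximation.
Power ≈ 0.03

Power calculation (two-sample t-test, normal approximation):
z_β = d · √(n/2) - z_α
z_β = 0.35 · √(26/2) - 3.090
z_β = 0.35 · 3.606 - 3.090
z_β = -1.828

Power = Φ(z_β) = Φ(-1.828) ≈ 0.034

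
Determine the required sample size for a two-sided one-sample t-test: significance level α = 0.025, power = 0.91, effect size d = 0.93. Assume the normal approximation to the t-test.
n = 15

Sample size formula (one-sample t-test, normal approximation):
n = ((z_{α/2} + z_β) / d)²

z_{α/2} = 2.241 (for α = 0.025, two-sided)
z_β = 1.341 (for power = 0.91)
d = 0.93

n = ((2.241 + 1.341) / 0.93)²
n = (3.852)²
n ≈ 14.84
Round up to the next whole number: n = 15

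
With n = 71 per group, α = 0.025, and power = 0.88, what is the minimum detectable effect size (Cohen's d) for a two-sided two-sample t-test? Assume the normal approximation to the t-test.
d ≈ 0.57

Minimum detectable effect (two-sample t-test, normal approximation):
d = (z_{α/2} + z_β) / √(n/2)
d = (2.241 + 1.175) / √(71/2)
d = 3.416 / 5.958
d ≈ 0.57

By Cohen's convention (0.2 small / 0.5 medium / 0.8 large): medium effect.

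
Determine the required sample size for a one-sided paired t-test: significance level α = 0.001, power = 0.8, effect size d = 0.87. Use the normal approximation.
n = 21 pairs

Sample size formula (paired t-test, normal approximation):
n = ((z_α + z_β) / d)²

z_α = 3.090 (for α = 0.001, one-sided)
z_β = 0.842 (for power = 0.8)
d = 0.87

n = ((3.090 + 0.842) / 0.87)²
n = (4.520)²
n ≈ 20.43
Round up to the next whole number: n = 21 pairs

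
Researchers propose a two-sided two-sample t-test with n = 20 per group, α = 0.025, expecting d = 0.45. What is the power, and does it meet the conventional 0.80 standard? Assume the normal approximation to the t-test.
Power ≈ 0.21; the study is underpowered (power < 0.80)

Power calculation (two-sample t-test, normal approximation):
z_β = d · √(n/2) - z_{α/2}
z_β = 0.45 · √(20/2) - 2.241
z_β = 0.45 · 3.162 - 2.241
z_β = -0.818

Power = Φ(z_β) = Φ(-0.818) ≈ 0.207

Effect size d = 0.45 is small by Cohen's convention (0.2/0.5/0.8).

Threshold: power ≥ 0.80 is conventionally adequate.
Power ≈ 0.21 → the study is underpowered (power < 0.80).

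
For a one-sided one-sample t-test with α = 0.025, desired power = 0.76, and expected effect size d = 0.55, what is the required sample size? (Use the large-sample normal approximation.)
n = 24

Sample size formula (one-sample t-test, normal approximation):
n = ((z_α + z_β) / d)²

z_α = 1.960 (for α = 0.025, one-sided)
z_β = 0.706 (for power = 0.76)
d = 0.55

n = ((1.960 + 0.706) / 0.55)²
n = (4.847)²
n ≈ 23.49
Round up to the next whole number: n = 24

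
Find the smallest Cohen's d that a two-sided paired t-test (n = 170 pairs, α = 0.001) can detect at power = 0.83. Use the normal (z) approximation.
d ≈ 0.33

Minimum detectable effect (paired t-test, normal approximation):
d = (z_{α/2} + z_β) / √n
d = (3.291 + 0.954) / √170
d = 4.245 / 13.038
d ≈ 0.33

By Cohen's convention (0.2 small / 0.5 medium / 0.8 large): small effect.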